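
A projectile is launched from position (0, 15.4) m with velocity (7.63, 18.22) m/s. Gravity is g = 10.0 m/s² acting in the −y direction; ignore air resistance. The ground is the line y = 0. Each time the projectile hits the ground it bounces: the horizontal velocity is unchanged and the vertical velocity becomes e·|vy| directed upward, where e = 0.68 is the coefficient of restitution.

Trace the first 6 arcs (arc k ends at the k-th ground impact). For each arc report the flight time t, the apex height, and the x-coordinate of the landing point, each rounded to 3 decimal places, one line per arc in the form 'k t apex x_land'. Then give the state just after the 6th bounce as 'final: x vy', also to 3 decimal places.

Arc 1: start y=15.400, vy=18.220 → t=4.352, apex=31.998, x_land=33.204, impact vy=-25.298
  bounce: vy ← 0.68·25.298 = 17.202
Arc 2: start y=0.000, vy=17.202 → t=3.440, apex=14.796, x_land=59.455, impact vy=-17.202
  bounce: vy ← 0.68·17.202 = 11.698
Arc 3: start y=0.000, vy=11.698 → t=2.340, apex=6.842, x_land=77.305, impact vy=-11.698
  bounce: vy ← 0.68·11.698 = 7.954
Arc 4: start y=0.000, vy=7.954 → t=1.591, apex=3.164, x_land=89.444, impact vy=-7.954
  bounce: vy ← 0.68·7.954 = 5.409
Arc 5: start y=0.000, vy=5.409 → t=1.082, apex=1.463, x_land=97.698, impact vy=-5.409
  bounce: vy ← 0.68·5.409 = 3.678
Arc 6: start y=0.000, vy=3.678 → t=0.736, apex=0.676, x_land=103.311, impact vy=-3.678
  bounce: vy ← 0.68·3.678 = 2.501

1 4.352 31.998 33.204
2 3.440 14.796 59.455
3 2.340 6.842 77.305
4 1.591 3.164 89.444
5 1.082 1.463 97.698
6 0.736 0.676 103.311
final: 103.311 2.501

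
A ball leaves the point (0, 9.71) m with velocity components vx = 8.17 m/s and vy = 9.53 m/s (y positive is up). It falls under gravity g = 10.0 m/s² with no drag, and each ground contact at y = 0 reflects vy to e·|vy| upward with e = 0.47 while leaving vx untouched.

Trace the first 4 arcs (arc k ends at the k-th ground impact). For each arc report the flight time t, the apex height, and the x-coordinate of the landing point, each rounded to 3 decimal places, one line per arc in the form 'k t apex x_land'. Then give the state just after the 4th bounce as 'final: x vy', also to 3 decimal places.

Arc 1: start y=9.710, vy=9.530 → t=2.641, apex=14.251, x_land=21.579, impact vy=-16.883
  bounce: vy ← 0.47·16.883 = 7.935
Arc 2: start y=0.000, vy=7.935 → t=1.587, apex=3.148, x_land=34.545, impact vy=-7.935
  bounce: vy ← 0.47·7.935 = 3.729
Arc 3: start y=0.000, vy=3.729 → t=0.746, apex=0.695, x_land=40.638, impact vy=-3.729
  bounce: vy ← 0.47·3.729 = 1.753
Arc 4: start y=0.000, vy=1.753 → t=0.351, apex=0.154, x_land=43.502, impact vy=-1.753
  bounce: vy ← 0.47·1.753 = 0.824

1 2.641 14.251 21.579
2 1.587 3.148 34.545
3 0.746 0.695 40.638
4 0.351 0.154 43.502
final: 43.502 0.824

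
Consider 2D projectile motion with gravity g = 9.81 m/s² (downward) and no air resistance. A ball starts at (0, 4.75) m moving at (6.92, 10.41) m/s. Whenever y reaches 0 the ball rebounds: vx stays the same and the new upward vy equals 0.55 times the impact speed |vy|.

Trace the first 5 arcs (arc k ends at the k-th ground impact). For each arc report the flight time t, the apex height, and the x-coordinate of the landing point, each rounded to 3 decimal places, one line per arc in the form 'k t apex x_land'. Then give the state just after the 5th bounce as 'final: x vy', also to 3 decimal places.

Arc 1: start y=4.750, vy=10.410 → t=2.508, apex=10.273, x_land=17.358, impact vy=-14.197
  bounce: vy ← 0.55·14.197 = 7.809
Arc 2: start y=0.000, vy=7.809 → t=1.592, apex=3.108, x_land=28.374, impact vy=-7.809
  bounce: vy ← 0.55·7.809 = 4.295
Arc 3: start y=0.000, vy=4.295 → t=0.876, apex=0.940, x_land=34.433, impact vy=-4.295
  bounce: vy ← 0.55·4.295 = 2.362
Arc 4: start y=0.000, vy=2.362 → t=0.482, apex=0.284, x_land=37.766, impact vy=-2.362
  bounce: vy ← 0.55·2.362 = 1.299
Arc 5: start y=0.000, vy=1.299 → t=0.265, apex=0.086, x_land=39.599, impact vy=-1.299
  bounce: vy ← 0.55·1.299 = 0.715

1 2.508 10.273 17.358
2 1.592 3.108 28.374
3 0.876 0.940 34.433
4 0.482 0.284 37.766
5 0.265 0.086 39.599
final: 39.599 0.715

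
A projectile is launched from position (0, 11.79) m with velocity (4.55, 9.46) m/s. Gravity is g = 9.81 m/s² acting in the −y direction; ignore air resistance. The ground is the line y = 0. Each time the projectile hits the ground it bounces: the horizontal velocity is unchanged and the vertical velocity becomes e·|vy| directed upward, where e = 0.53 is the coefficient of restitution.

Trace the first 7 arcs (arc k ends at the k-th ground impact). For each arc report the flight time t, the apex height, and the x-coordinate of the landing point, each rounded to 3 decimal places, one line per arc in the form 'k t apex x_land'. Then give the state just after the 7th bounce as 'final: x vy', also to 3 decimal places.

1 2.790 16.351 12.695
2 1.935 4.593 21.501
3 1.026 1.290 26.168
4 0.544 0.362 28.642
5 0.288 0.102 29.953
6 0.153 0.029 30.648
7 0.081 0.008 31.016
final: 31.016 0.210

Arc 1: start y=11.790, vy=9.460 → t=2.790, apex=16.351, x_land=12.695, impact vy=-17.911
  bounce: vy ← 0.53·17.911 = 9.493
Arc 2: start y=0.000, vy=9.493 → t=1.935, apex=4.593, x_land=21.501, impact vy=-9.493
  bounce: vy ← 0.53·9.493 = 5.031
Arc 3: start y=0.000, vy=5.031 → t=1.026, apex=1.290, x_land=26.168, impact vy=-5.031
  bounce: vy ← 0.53·5.031 = 2.667
Arc 4: start y=0.000, vy=2.667 → t=0.544, apex=0.362, x_land=28.642, impact vy=-2.667
  bounce: vy ← 0.53·2.667 = 1.413
Arc 5: start y=0.000, vy=1.413 → t=0.288, apex=0.102, x_land=29.953, impact vy=-1.413
  bounce: vy ← 0.53·1.413 = 0.749
Arc 6: start y=0.000, vy=0.749 → t=0.153, apex=0.029, x_land=30.648, impact vy=-0.749
  bounce: vy ← 0.53·0.749 = 0.397
Arc 7: start y=0.000, vy=0.397 → t=0.081, apex=0.008, x_land=31.016, impact vy=-0.397
  bounce: vy ← 0.53·0.397 = 0.210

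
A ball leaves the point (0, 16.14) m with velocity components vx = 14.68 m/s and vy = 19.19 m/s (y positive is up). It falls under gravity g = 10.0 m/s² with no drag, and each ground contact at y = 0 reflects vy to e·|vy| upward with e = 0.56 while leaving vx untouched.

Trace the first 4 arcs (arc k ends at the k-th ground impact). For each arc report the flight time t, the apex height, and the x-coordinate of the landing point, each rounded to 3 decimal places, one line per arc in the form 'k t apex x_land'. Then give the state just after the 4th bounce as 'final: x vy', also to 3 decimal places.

1 4.548 34.553 66.762
2 2.944 10.836 109.983
3 1.649 3.398 134.187
4 0.923 1.066 147.742
final: 147.742 2.585

Arc 1: start y=16.140, vy=19.190 → t=4.548, apex=34.553, x_land=66.762, impact vy=-26.288
  bounce: vy ← 0.56·26.288 = 14.721
Arc 2: start y=0.000, vy=14.721 → t=2.944, apex=10.836, x_land=109.983, impact vy=-14.721
  bounce: vy ← 0.56·14.721 = 8.244
Arc 3: start y=0.000, vy=8.244 → t=1.649, apex=3.398, x_land=134.187, impact vy=-8.244
  bounce: vy ← 0.56·8.244 = 4.617
Arc 4: start y=0.000, vy=4.617 → t=0.923, apex=1.066, x_land=147.742, impact vy=-4.617
  bounce: vy ← 0.56·4.617 = 2.585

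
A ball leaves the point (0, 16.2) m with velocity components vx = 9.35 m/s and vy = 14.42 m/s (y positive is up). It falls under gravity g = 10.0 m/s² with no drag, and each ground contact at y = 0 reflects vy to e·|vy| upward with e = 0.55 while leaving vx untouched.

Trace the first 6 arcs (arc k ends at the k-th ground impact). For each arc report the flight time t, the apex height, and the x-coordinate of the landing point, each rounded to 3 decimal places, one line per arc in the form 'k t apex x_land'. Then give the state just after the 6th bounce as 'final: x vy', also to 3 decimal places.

Arc 1: start y=16.200, vy=14.420 → t=3.748, apex=26.597, x_land=35.047, impact vy=-23.064
  bounce: vy ← 0.55·23.064 = 12.685
Arc 2: start y=0.000, vy=12.685 → t=2.537, apex=8.046, x_land=58.768, impact vy=-12.685
  bounce: vy ← 0.55·12.685 = 6.977
Arc 3: start y=0.000, vy=6.977 → t=1.395, apex=2.434, x_land=71.815, impact vy=-6.977
  bounce: vy ← 0.55·6.977 = 3.837
Arc 4: start y=0.000, vy=3.837 → t=0.767, apex=0.736, x_land=78.991, impact vy=-3.837
  bounce: vy ← 0.55·3.837 = 2.110
Arc 5: start y=0.000, vy=2.110 → t=0.422, apex=0.223, x_land=82.937, impact vy=-2.110
  bounce: vy ← 0.55·2.110 = 1.161
Arc 6: start y=0.000, vy=1.161 → t=0.232, apex=0.067, x_land=85.108, impact vy=-1.161
  bounce: vy ← 0.55·1.161 = 0.638

1 3.748 26.597 35.047
2 2.537 8.046 58.768
3 1.395 2.434 71.815
4 0.767 0.736 78.991
5 0.422 0.223 82.937
6 0.232 0.067 85.108
final: 85.108 0.638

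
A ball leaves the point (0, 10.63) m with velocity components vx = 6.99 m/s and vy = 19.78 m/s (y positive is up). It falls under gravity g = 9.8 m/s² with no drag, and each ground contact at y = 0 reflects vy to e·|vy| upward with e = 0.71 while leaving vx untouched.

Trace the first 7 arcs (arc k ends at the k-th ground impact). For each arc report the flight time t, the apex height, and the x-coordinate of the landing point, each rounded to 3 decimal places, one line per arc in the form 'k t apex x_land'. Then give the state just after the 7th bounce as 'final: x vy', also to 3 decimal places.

1 4.517 30.592 31.574
2 3.548 15.421 56.375
3 2.519 7.774 73.984
4 1.789 3.919 86.486
5 1.270 1.975 95.362
6 0.902 0.996 101.665
7 0.640 0.502 106.139
final: 106.139 2.227

Arc 1: start y=10.630, vy=19.780 → t=4.517, apex=30.592, x_land=31.574, impact vy=-24.487
  bounce: vy ← 0.71·24.487 = 17.386
Arc 2: start y=0.000, vy=17.386 → t=3.548, apex=15.421, x_land=56.375, impact vy=-17.386
  bounce: vy ← 0.71·17.386 = 12.344
Arc 3: start y=0.000, vy=12.344 → t=2.519, apex=7.774, x_land=73.984, impact vy=-12.344
  bounce: vy ← 0.71·12.344 = 8.764
Arc 4: start y=0.000, vy=8.764 → t=1.789, apex=3.919, x_land=86.486, impact vy=-8.764
  bounce: vy ← 0.71·8.764 = 6.222
Arc 5: start y=0.000, vy=6.222 → t=1.270, apex=1.975, x_land=95.362, impact vy=-6.222
  bounce: vy ← 0.71·6.222 = 4.418
Arc 6: start y=0.000, vy=4.418 → t=0.902, apex=0.996, x_land=101.665, impact vy=-4.418
  bounce: vy ← 0.71·4.418 = 3.137
Arc 7: start y=0.000, vy=3.137 → t=0.640, apex=0.502, x_land=106.139, impact vy=-3.137
  bounce: vy ← 0.71·3.137 = 2.227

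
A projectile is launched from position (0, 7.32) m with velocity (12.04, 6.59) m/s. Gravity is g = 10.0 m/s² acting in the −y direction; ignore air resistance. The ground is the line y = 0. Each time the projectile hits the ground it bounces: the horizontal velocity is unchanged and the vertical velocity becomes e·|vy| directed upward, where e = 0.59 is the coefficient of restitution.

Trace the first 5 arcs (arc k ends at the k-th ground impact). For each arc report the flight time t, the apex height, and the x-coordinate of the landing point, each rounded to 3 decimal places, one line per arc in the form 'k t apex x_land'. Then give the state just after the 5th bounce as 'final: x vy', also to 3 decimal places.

Arc 1: start y=7.320, vy=6.590 → t=2.037, apex=9.491, x_land=24.523, impact vy=-13.778
  bounce: vy ← 0.59·13.778 = 8.129
Arc 2: start y=0.000, vy=8.129 → t=1.626, apex=3.304, x_land=44.097, impact vy=-8.129
  bounce: vy ← 0.59·8.129 = 4.796
Arc 3: start y=0.000, vy=4.796 → t=0.959, apex=1.150, x_land=55.646, impact vy=-4.796
  bounce: vy ← 0.59·4.796 = 2.830
Arc 4: start y=0.000, vy=2.830 → t=0.566, apex=0.400, x_land=62.460, impact vy=-2.830
  bounce: vy ← 0.59·2.830 = 1.670
Arc 5: start y=0.000, vy=1.670 → t=0.334, apex=0.139, x_land=66.480, impact vy=-1.670
  bounce: vy ← 0.59·1.670 = 0.985

1 2.037 9.491 24.523
2 1.626 3.304 44.097
3 0.959 1.150 55.646
4 0.566 0.400 62.460
5 0.334 0.139 66.480
final: 66.480 0.985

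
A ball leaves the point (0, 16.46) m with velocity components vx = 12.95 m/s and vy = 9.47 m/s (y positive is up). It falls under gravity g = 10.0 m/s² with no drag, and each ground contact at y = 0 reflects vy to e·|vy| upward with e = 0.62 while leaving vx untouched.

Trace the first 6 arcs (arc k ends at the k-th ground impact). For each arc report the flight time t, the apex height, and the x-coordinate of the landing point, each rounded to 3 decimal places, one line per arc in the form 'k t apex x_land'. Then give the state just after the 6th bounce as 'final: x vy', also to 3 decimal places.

Arc 1: start y=16.460, vy=9.470 → t=2.994, apex=20.944, x_land=38.768, impact vy=-20.467
  bounce: vy ← 0.62·20.467 = 12.689
Arc 2: start y=0.000, vy=12.689 → t=2.538, apex=8.051, x_land=71.633, impact vy=-12.689
  bounce: vy ← 0.62·12.689 = 7.867
Arc 3: start y=0.000, vy=7.867 → t=1.573, apex=3.095, x_land=92.010, impact vy=-7.867
  bounce: vy ← 0.62·7.867 = 4.878
Arc 4: start y=0.000, vy=4.878 → t=0.976, apex=1.190, x_land=104.643, impact vy=-4.878
  bounce: vy ← 0.62·4.878 = 3.024
Arc 5: start y=0.000, vy=3.024 → t=0.605, apex=0.457, x_land=112.476, impact vy=-3.024
  bounce: vy ← 0.62·3.024 = 1.875
Arc 6: start y=0.000, vy=1.875 → t=0.375, apex=0.176, x_land=117.332, impact vy=-1.875
  bounce: vy ← 0.62·1.875 = 1.163

1 2.994 20.944 38.768
2 2.538 8.051 71.633
3 1.573 3.095 92.010
4 0.976 1.190 104.643
5 0.605 0.457 112.476
6 0.375 0.176 117.332
final: 117.332 1.163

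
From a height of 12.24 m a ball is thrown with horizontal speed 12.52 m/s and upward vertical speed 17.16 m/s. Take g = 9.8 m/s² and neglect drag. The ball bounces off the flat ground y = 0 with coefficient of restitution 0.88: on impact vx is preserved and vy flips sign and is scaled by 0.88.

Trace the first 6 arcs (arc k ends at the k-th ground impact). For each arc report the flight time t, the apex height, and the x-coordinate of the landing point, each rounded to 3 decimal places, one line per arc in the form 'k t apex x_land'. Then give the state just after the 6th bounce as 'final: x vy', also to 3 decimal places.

Arc 1: start y=12.240, vy=17.160 → t=4.110, apex=27.264, x_land=51.455, impact vy=-23.116
  bounce: vy ← 0.88·23.116 = 20.342
Arc 2: start y=0.000, vy=20.342 → t=4.152, apex=21.113, x_land=103.432, impact vy=-20.342
  bounce: vy ← 0.88·20.342 = 17.901
Arc 3: start y=0.000, vy=17.901 → t=3.653, apex=16.350, x_land=149.172, impact vy=-17.901
  bounce: vy ← 0.88·17.901 = 15.753
Arc 4: start y=0.000, vy=15.753 → t=3.215, apex=12.661, x_land=189.423, impact vy=-15.753
  bounce: vy ← 0.88·15.753 = 13.863
Arc 5: start y=0.000, vy=13.863 → t=2.829, apex=9.805, x_land=224.844, impact vy=-13.863
  bounce: vy ← 0.88·13.863 = 12.199
Arc 6: start y=0.000, vy=12.199 → t=2.490, apex=7.593, x_land=256.014, impact vy=-12.199
  bounce: vy ← 0.88·12.199 = 10.735

1 4.110 27.264 51.455
2 4.152 21.113 103.432
3 3.653 16.350 149.172
4 3.215 12.661 189.423
5 2.829 9.805 224.844
6 2.490 7.593 256.014
final: 256.014 10.735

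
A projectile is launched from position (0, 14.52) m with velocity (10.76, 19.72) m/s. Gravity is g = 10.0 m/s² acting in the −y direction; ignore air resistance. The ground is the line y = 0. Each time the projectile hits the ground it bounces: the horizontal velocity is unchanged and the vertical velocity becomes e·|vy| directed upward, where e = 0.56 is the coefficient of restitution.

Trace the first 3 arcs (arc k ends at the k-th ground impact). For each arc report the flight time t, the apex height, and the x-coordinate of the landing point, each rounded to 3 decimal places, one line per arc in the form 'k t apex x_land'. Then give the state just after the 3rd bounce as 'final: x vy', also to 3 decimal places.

1 4.578 33.964 49.262
2 2.919 10.651 80.671
3 1.635 3.340 98.261
final: 98.261 4.577

Arc 1: start y=14.520, vy=19.720 → t=4.578, apex=33.964, x_land=49.262, impact vy=-26.063
  bounce: vy ← 0.56·26.063 = 14.595
Arc 2: start y=0.000, vy=14.595 → t=2.919, apex=10.651, x_land=80.671, impact vy=-14.595
  bounce: vy ← 0.56·14.595 = 8.173
Arc 3: start y=0.000, vy=8.173 → t=1.635, apex=3.340, x_land=98.261, impact vy=-8.173
  bounce: vy ← 0.56·8.173 = 4.577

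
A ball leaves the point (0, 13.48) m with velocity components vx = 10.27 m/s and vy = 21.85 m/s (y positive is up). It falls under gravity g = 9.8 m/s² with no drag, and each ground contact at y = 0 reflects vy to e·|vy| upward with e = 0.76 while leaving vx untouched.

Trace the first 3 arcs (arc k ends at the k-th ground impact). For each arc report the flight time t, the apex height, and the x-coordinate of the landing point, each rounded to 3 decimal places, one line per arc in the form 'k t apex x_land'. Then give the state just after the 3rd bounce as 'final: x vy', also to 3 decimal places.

Arc 1: start y=13.480, vy=21.850 → t=5.008, apex=37.838, x_land=51.437, impact vy=-27.233
  bounce: vy ← 0.76·27.233 = 20.697
Arc 2: start y=0.000, vy=20.697 → t=4.224, apex=21.855, x_land=94.816, impact vy=-20.697
  bounce: vy ← 0.76·20.697 = 15.730
Arc 3: start y=0.000, vy=15.730 → t=3.210, apex=12.624, x_land=127.784, impact vy=-15.730
  bounce: vy ← 0.76·15.730 = 11.955

1 5.008 37.838 51.437
2 4.224 21.855 94.816
3 3.210 12.624 127.784
final: 127.784 11.955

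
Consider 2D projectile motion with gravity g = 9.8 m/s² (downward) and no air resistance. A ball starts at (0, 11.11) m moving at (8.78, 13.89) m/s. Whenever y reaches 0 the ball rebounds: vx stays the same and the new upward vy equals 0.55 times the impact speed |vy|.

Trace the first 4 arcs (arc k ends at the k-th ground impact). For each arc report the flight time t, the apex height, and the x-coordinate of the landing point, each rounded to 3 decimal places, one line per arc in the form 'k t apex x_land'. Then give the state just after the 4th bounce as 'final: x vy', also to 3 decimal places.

1 3.485 20.953 30.600
2 2.275 6.338 50.572
3 1.251 1.917 61.557
4 0.688 0.580 67.598
final: 67.598 1.854

Arc 1: start y=11.110, vy=13.890 → t=3.485, apex=20.953, x_land=30.600, impact vy=-20.265
  bounce: vy ← 0.55·20.265 = 11.146
Arc 2: start y=0.000, vy=11.146 → t=2.275, apex=6.338, x_land=50.572, impact vy=-11.146
  bounce: vy ← 0.55·11.146 = 6.130
Arc 3: start y=0.000, vy=6.130 → t=1.251, apex=1.917, x_land=61.557, impact vy=-6.130
  bounce: vy ← 0.55·6.130 = 3.372
Arc 4: start y=0.000, vy=3.372 → t=0.688, apex=0.580, x_land=67.598, impact vy=-3.372
  bounce: vy ← 0.55·3.372 = 1.854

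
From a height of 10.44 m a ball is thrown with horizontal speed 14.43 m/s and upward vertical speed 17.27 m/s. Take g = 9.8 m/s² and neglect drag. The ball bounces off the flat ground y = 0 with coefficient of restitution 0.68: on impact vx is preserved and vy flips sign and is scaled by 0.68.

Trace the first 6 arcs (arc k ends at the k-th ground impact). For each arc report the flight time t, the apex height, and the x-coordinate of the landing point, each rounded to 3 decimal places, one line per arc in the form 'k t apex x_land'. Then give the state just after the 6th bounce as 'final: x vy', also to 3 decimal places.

1 4.051 25.657 58.449
2 3.112 11.864 103.355
3 2.116 5.486 133.892
4 1.439 2.537 154.657
5 0.979 1.173 168.777
6 0.665 0.542 178.378
final: 178.378 2.217

Arc 1: start y=10.440, vy=17.270 → t=4.051, apex=25.657, x_land=58.449, impact vy=-22.425
  bounce: vy ← 0.68·22.425 = 15.249
Arc 2: start y=0.000, vy=15.249 → t=3.112, apex=11.864, x_land=103.355, impact vy=-15.249
  bounce: vy ← 0.68·15.249 = 10.369
Arc 3: start y=0.000, vy=10.369 → t=2.116, apex=5.486, x_land=133.892, impact vy=-10.369
  bounce: vy ← 0.68·10.369 = 7.051
Arc 4: start y=0.000, vy=7.051 → t=1.439, apex=2.537, x_land=154.657, impact vy=-7.051
  bounce: vy ← 0.68·7.051 = 4.795
Arc 5: start y=0.000, vy=4.795 → t=0.979, apex=1.173, x_land=168.777, impact vy=-4.795
  bounce: vy ← 0.68·4.795 = 3.260
Arc 6: start y=0.000, vy=3.260 → t=0.665, apex=0.542, x_land=178.378, impact vy=-3.260
  bounce: vy ← 0.68·3.260 = 2.217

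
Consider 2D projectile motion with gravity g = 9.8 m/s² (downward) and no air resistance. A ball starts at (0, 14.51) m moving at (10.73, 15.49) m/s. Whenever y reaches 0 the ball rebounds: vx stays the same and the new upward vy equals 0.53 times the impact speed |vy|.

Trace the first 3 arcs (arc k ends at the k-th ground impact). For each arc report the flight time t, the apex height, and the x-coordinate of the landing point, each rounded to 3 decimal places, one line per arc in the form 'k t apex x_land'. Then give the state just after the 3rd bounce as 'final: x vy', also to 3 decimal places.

1 3.917 26.752 42.031
2 2.477 7.515 68.607
3 1.313 2.111 82.692
final: 82.692 3.409

Arc 1: start y=14.510, vy=15.490 → t=3.917, apex=26.752, x_land=42.031, impact vy=-22.898
  bounce: vy ← 0.53·22.898 = 12.136
Arc 2: start y=0.000, vy=12.136 → t=2.477, apex=7.515, x_land=68.607, impact vy=-12.136
  bounce: vy ← 0.53·12.136 = 6.432
Arc 3: start y=0.000, vy=6.432 → t=1.313, apex=2.111, x_land=82.692, impact vy=-6.432
  bounce: vy ← 0.53·6.432 = 3.409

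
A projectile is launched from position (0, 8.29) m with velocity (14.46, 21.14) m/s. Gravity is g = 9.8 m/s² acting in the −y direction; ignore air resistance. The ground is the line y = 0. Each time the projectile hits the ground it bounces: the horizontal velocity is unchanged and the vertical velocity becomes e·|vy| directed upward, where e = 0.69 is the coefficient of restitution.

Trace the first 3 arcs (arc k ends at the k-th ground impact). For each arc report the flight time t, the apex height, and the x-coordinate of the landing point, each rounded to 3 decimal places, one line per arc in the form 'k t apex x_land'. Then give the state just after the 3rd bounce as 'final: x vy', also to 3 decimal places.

Arc 1: start y=8.290, vy=21.140 → t=4.676, apex=31.091, x_land=67.616, impact vy=-24.686
  bounce: vy ← 0.69·24.686 = 17.033
Arc 2: start y=0.000, vy=17.033 → t=3.476, apex=14.802, x_land=117.881, impact vy=-17.033
  bounce: vy ← 0.69·17.033 = 11.753
Arc 3: start y=0.000, vy=11.753 → t=2.399, apex=7.047, x_land=152.564, impact vy=-11.753
  bounce: vy ← 0.69·11.753 = 8.109

1 4.676 31.091 67.616
2 3.476 14.802 117.881
3 2.399 7.047 152.564
final: 152.564 8.109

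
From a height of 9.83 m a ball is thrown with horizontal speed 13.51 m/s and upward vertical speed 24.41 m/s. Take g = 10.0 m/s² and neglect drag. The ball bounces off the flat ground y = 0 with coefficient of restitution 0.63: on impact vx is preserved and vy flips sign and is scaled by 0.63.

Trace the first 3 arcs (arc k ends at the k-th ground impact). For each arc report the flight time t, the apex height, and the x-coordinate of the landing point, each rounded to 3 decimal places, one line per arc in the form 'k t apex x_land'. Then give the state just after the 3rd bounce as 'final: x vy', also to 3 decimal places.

1 5.256 39.622 71.009
2 3.547 15.726 118.929
3 2.235 6.242 149.118
final: 149.118 7.039

Arc 1: start y=9.830, vy=24.410 → t=5.256, apex=39.622, x_land=71.009, impact vy=-28.150
  bounce: vy ← 0.63·28.150 = 17.735
Arc 2: start y=0.000, vy=17.735 → t=3.547, apex=15.726, x_land=118.929, impact vy=-17.735
  bounce: vy ← 0.63·17.735 = 11.173
Arc 3: start y=0.000, vy=11.173 → t=2.235, apex=6.242, x_land=149.118, impact vy=-11.173
  bounce: vy ← 0.63·11.173 = 7.039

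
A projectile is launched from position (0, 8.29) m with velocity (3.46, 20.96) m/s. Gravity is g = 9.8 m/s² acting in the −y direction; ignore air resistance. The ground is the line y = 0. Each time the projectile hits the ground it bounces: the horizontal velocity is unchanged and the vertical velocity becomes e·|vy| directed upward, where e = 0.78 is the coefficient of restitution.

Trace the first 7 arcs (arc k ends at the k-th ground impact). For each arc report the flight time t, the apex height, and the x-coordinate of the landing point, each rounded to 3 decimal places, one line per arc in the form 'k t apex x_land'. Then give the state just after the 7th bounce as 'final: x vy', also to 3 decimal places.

1 4.642 30.704 16.061
2 3.905 18.681 29.573
3 3.046 11.365 40.112
4 2.376 6.915 48.332
5 1.853 4.207 54.744
6 1.445 2.559 59.745
7 1.127 1.557 63.646
final: 63.646 4.309

Arc 1: start y=8.290, vy=20.960 → t=4.642, apex=30.704, x_land=16.061, impact vy=-24.532
  bounce: vy ← 0.78·24.532 = 19.135
Arc 2: start y=0.000, vy=19.135 → t=3.905, apex=18.681, x_land=29.573, impact vy=-19.135
  bounce: vy ← 0.78·19.135 = 14.925
Arc 3: start y=0.000, vy=14.925 → t=3.046, apex=11.365, x_land=40.112, impact vy=-14.925
  bounce: vy ← 0.78·14.925 = 11.642
Arc 4: start y=0.000, vy=11.642 → t=2.376, apex=6.915, x_land=48.332, impact vy=-11.642
  bounce: vy ← 0.78·11.642 = 9.080
Arc 5: start y=0.000, vy=9.080 → t=1.853, apex=4.207, x_land=54.744, impact vy=-9.080
  bounce: vy ← 0.78·9.080 = 7.083
Arc 6: start y=0.000, vy=7.083 → t=1.445, apex=2.559, x_land=59.745, impact vy=-7.083
  bounce: vy ← 0.78·7.083 = 5.525
Arc 7: start y=0.000, vy=5.525 → t=1.127, apex=1.557, x_land=63.646, impact vy=-5.525
  bounce: vy ← 0.78·5.525 = 4.309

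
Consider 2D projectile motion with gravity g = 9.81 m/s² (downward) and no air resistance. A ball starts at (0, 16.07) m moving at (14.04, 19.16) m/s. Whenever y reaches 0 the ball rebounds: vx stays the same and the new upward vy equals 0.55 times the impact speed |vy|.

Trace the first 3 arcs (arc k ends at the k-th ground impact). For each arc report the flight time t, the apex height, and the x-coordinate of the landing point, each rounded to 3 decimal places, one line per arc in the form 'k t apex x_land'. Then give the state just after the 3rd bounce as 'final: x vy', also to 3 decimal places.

Arc 1: start y=16.070, vy=19.160 → t=4.616, apex=34.781, x_land=64.808, impact vy=-26.123
  bounce: vy ← 0.55·26.123 = 14.368
Arc 2: start y=0.000, vy=14.368 → t=2.929, apex=10.521, x_land=105.934, impact vy=-14.368
  bounce: vy ← 0.55·14.368 = 7.902
Arc 3: start y=0.000, vy=7.902 → t=1.611, apex=3.183, x_land=128.553, impact vy=-7.902
  bounce: vy ← 0.55·7.902 = 4.346

1 4.616 34.781 64.808
2 2.929 10.521 105.934
3 1.611 3.183 128.553
final: 128.553 4.346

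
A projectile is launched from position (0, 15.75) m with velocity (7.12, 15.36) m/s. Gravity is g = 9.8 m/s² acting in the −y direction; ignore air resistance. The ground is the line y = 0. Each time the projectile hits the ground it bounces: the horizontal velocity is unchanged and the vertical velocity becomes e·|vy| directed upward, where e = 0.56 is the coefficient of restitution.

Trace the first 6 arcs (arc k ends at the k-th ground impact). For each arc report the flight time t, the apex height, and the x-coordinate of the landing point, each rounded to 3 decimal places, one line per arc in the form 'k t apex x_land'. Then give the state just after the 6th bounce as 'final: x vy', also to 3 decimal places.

1 3.949 27.787 28.115
2 2.667 8.714 47.105
3 1.494 2.733 57.739
4 0.836 0.857 63.694
5 0.468 0.269 67.029
6 0.262 0.084 68.897
final: 68.897 0.720

Arc 1: start y=15.750, vy=15.360 → t=3.949, apex=27.787, x_land=28.115, impact vy=-23.337
  bounce: vy ← 0.56·23.337 = 13.069
Arc 2: start y=0.000, vy=13.069 → t=2.667, apex=8.714, x_land=47.105, impact vy=-13.069
  bounce: vy ← 0.56·13.069 = 7.319
Arc 3: start y=0.000, vy=7.319 → t=1.494, apex=2.733, x_land=57.739, impact vy=-7.319
  bounce: vy ← 0.56·7.319 = 4.098
Arc 4: start y=0.000, vy=4.098 → t=0.836, apex=0.857, x_land=63.694, impact vy=-4.098
  bounce: vy ← 0.56·4.098 = 2.295
Arc 5: start y=0.000, vy=2.295 → t=0.468, apex=0.269, x_land=67.029, impact vy=-2.295
  bounce: vy ← 0.56·2.295 = 1.285
Arc 6: start y=0.000, vy=1.285 → t=0.262, apex=0.084, x_land=68.897, impact vy=-1.285
  bounce: vy ← 0.56·1.285 = 0.720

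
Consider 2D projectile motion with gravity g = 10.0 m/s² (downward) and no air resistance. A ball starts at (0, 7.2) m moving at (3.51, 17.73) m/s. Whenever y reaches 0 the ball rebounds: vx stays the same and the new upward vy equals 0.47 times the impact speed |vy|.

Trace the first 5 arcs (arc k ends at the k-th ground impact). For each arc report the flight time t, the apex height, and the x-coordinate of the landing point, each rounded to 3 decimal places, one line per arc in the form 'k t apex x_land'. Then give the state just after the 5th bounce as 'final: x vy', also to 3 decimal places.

Arc 1: start y=7.200, vy=17.730 → t=3.914, apex=22.918, x_land=13.738, impact vy=-21.409
  bounce: vy ← 0.47·21.409 = 10.062
Arc 2: start y=0.000, vy=10.062 → t=2.012, apex=5.063, x_land=20.802, impact vy=-10.062
  bounce: vy ← 0.47·10.062 = 4.729
Arc 3: start y=0.000, vy=4.729 → t=0.946, apex=1.118, x_land=24.122, impact vy=-4.729
  bounce: vy ← 0.47·4.729 = 2.223
Arc 4: start y=0.000, vy=2.223 → t=0.445, apex=0.247, x_land=25.682, impact vy=-2.223
  bounce: vy ← 0.47·2.223 = 1.045
Arc 5: start y=0.000, vy=1.045 → t=0.209, apex=0.055, x_land=26.415, impact vy=-1.045
  bounce: vy ← 0.47·1.045 = 0.491

1 3.914 22.918 13.738
2 2.012 5.063 20.802
3 0.946 1.118 24.122
4 0.445 0.247 25.682
5 0.209 0.055 26.415
final: 26.415 0.491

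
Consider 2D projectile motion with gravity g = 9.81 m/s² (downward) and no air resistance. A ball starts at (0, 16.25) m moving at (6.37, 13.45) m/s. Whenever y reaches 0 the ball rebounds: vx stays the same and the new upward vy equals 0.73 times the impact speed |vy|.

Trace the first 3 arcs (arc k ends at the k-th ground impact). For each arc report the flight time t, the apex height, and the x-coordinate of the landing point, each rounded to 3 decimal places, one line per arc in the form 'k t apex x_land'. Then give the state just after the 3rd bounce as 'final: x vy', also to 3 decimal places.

Arc 1: start y=16.250, vy=13.450 → t=3.650, apex=25.470, x_land=23.249, impact vy=-22.355
  bounce: vy ← 0.73·22.355 = 16.319
Arc 2: start y=0.000, vy=16.319 → t=3.327, apex=13.573, x_land=44.442, impact vy=-16.319
  bounce: vy ← 0.73·16.319 = 11.913
Arc 3: start y=0.000, vy=11.913 → t=2.429, apex=7.233, x_land=59.913, impact vy=-11.913
  bounce: vy ← 0.73·11.913 = 8.696

1 3.650 25.470 23.249
2 3.327 13.573 44.442
3 2.429 7.233 59.913
final: 59.913 8.696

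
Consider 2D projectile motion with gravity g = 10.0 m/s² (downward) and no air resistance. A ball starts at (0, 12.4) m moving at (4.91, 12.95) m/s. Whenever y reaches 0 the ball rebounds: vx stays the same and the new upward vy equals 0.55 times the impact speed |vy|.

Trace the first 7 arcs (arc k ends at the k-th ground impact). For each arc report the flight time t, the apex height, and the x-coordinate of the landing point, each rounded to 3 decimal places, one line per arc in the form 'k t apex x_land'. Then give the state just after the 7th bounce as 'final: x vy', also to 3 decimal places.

1 3.334 20.785 16.369
2 2.243 6.288 27.381
3 1.234 1.902 33.438
4 0.678 0.575 36.769
5 0.373 0.174 38.601
6 0.205 0.053 39.609
7 0.113 0.016 40.163
final: 40.163 0.310

Arc 1: start y=12.400, vy=12.950 → t=3.334, apex=20.785, x_land=16.369, impact vy=-20.389
  bounce: vy ← 0.55·20.389 = 11.214
Arc 2: start y=0.000, vy=11.214 → t=2.243, apex=6.288, x_land=27.381, impact vy=-11.214
  bounce: vy ← 0.55·11.214 = 6.168
Arc 3: start y=0.000, vy=6.168 → t=1.234, apex=1.902, x_land=33.438, impact vy=-6.168
  bounce: vy ← 0.55·6.168 = 3.392
Arc 4: start y=0.000, vy=3.392 → t=0.678, apex=0.575, x_land=36.769, impact vy=-3.392
  bounce: vy ← 0.55·3.392 = 1.866
Arc 5: start y=0.000, vy=1.866 → t=0.373, apex=0.174, x_land=38.601, impact vy=-1.866
  bounce: vy ← 0.55·1.866 = 1.026
Arc 6: start y=0.000, vy=1.026 → t=0.205, apex=0.053, x_land=39.609, impact vy=-1.026
  bounce: vy ← 0.55·1.026 = 0.564
Arc 7: start y=0.000, vy=0.564 → t=0.113, apex=0.016, x_land=40.163, impact vy=-0.564
  bounce: vy ← 0.55·0.564 = 0.310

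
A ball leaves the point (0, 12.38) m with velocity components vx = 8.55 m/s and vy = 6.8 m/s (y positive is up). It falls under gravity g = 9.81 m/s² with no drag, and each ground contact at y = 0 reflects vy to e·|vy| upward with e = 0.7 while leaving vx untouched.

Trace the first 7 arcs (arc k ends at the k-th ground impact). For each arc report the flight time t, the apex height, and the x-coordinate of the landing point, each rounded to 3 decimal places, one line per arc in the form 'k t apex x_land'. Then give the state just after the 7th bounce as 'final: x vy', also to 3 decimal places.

1 2.427 14.737 20.747
2 2.427 7.221 41.495
3 1.699 3.538 56.018
4 1.189 1.734 66.185
5 0.832 0.850 73.301
6 0.583 0.416 78.283
7 0.408 0.204 81.770
final: 81.770 1.400

Arc 1: start y=12.380, vy=6.800 → t=2.427, apex=14.737, x_land=20.747, impact vy=-17.004
  bounce: vy ← 0.7·17.004 = 11.903
Arc 2: start y=0.000, vy=11.903 → t=2.427, apex=7.221, x_land=41.495, impact vy=-11.903
  bounce: vy ← 0.7·11.903 = 8.332
Arc 3: start y=0.000, vy=8.332 → t=1.699, apex=3.538, x_land=56.018, impact vy=-8.332
  bounce: vy ← 0.7·8.332 = 5.832
Arc 4: start y=0.000, vy=5.832 → t=1.189, apex=1.734, x_land=66.185, impact vy=-5.832
  bounce: vy ← 0.7·5.832 = 4.083
Arc 5: start y=0.000, vy=4.083 → t=0.832, apex=0.850, x_land=73.301, impact vy=-4.083
  bounce: vy ← 0.7·4.083 = 2.858
Arc 6: start y=0.000, vy=2.858 → t=0.583, apex=0.416, x_land=78.283, impact vy=-2.858
  bounce: vy ← 0.7·2.858 = 2.001
Arc 7: start y=0.000, vy=2.001 → t=0.408, apex=0.204, x_land=81.770, impact vy=-2.001
  bounce: vy ← 0.7·2.001 = 1.400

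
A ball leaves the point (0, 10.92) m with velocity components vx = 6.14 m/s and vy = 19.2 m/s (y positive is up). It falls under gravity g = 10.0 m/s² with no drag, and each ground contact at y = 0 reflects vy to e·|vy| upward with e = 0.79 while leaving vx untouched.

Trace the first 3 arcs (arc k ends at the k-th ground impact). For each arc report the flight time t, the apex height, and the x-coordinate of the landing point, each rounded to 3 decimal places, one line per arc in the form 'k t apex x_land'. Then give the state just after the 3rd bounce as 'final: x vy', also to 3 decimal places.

1 4.343 29.352 26.665
2 3.828 18.319 50.170
3 3.024 11.433 68.739
final: 68.739 11.946

Arc 1: start y=10.920, vy=19.200 → t=4.343, apex=29.352, x_land=26.665, impact vy=-24.229
  bounce: vy ← 0.79·24.229 = 19.141
Arc 2: start y=0.000, vy=19.141 → t=3.828, apex=18.319, x_land=50.170, impact vy=-19.141
  bounce: vy ← 0.79·19.141 = 15.121
Arc 3: start y=0.000, vy=15.121 → t=3.024, apex=11.433, x_land=68.739, impact vy=-15.121
  bounce: vy ← 0.79·15.121 = 11.946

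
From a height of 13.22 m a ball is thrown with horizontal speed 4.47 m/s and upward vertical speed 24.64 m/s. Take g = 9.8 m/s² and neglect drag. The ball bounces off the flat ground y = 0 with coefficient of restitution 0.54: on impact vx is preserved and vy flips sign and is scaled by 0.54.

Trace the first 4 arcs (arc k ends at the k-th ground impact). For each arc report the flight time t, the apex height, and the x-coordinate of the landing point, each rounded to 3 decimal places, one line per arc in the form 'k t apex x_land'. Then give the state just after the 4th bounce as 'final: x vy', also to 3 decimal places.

Arc 1: start y=13.220, vy=24.640 → t=5.518, apex=44.196, x_land=24.663, impact vy=-29.432
  bounce: vy ← 0.54·29.432 = 15.893
Arc 2: start y=0.000, vy=15.893 → t=3.244, apex=12.888, x_land=39.162, impact vy=-15.893
  bounce: vy ← 0.54·15.893 = 8.582
Arc 3: start y=0.000, vy=8.582 → t=1.752, apex=3.758, x_land=46.991, impact vy=-8.582
  bounce: vy ← 0.54·8.582 = 4.634
Arc 4: start y=0.000, vy=4.634 → t=0.946, apex=1.096, x_land=51.219, impact vy=-4.634
  bounce: vy ← 0.54·4.634 = 2.503

1 5.518 44.196 24.663
2 3.244 12.888 39.162
3 1.752 3.758 46.991
4 0.946 1.096 51.219
final: 51.219 2.503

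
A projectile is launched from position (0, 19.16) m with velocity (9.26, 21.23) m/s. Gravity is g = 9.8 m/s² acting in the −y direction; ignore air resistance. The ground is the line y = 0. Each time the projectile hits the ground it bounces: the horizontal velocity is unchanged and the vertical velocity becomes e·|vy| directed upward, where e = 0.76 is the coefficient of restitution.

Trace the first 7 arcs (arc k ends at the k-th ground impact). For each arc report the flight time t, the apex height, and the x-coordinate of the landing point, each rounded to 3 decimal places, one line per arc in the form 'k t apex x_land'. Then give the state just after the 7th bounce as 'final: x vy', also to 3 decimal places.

1 5.099 42.156 47.221
2 4.458 24.349 88.505
3 3.388 14.064 119.881
4 2.575 8.123 143.727
5 1.957 4.692 161.850
6 1.487 2.710 175.623
7 1.130 1.565 186.091
final: 186.091 4.210

Arc 1: start y=19.160, vy=21.230 → t=5.099, apex=42.156, x_land=47.221, impact vy=-28.745
  bounce: vy ← 0.76·28.745 = 21.846
Arc 2: start y=0.000, vy=21.846 → t=4.458, apex=24.349, x_land=88.505, impact vy=-21.846
  bounce: vy ← 0.76·21.846 = 16.603
Arc 3: start y=0.000, vy=16.603 → t=3.388, apex=14.064, x_land=119.881, impact vy=-16.603
  bounce: vy ← 0.76·16.603 = 12.618
Arc 4: start y=0.000, vy=12.618 → t=2.575, apex=8.123, x_land=143.727, impact vy=-12.618
  bounce: vy ← 0.76·12.618 = 9.590
Arc 5: start y=0.000, vy=9.590 → t=1.957, apex=4.692, x_land=161.850, impact vy=-9.590
  bounce: vy ← 0.76·9.590 = 7.288
Arc 6: start y=0.000, vy=7.288 → t=1.487, apex=2.710, x_land=175.623, impact vy=-7.288
  bounce: vy ← 0.76·7.288 = 5.539
Arc 7: start y=0.000, vy=5.539 → t=1.130, apex=1.565, x_land=186.091, impact vy=-5.539
  bounce: vy ← 0.76·5.539 = 4.210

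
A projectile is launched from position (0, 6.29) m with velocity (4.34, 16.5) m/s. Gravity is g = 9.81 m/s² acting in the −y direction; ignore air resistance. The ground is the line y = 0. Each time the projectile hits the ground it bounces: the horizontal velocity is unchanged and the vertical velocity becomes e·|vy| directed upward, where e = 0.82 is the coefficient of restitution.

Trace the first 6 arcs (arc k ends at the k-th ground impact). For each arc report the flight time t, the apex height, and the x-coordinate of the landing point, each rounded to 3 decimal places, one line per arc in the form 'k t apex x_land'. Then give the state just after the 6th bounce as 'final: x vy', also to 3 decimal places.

1 3.710 20.166 16.100
2 3.325 13.560 30.532
3 2.727 9.118 42.366
4 2.236 6.131 52.070
5 1.833 4.122 60.027
6 1.503 2.772 66.552
final: 66.552 6.047

Arc 1: start y=6.290, vy=16.500 → t=3.710, apex=20.166, x_land=16.100, impact vy=-19.891
  bounce: vy ← 0.82·19.891 = 16.311
Arc 2: start y=0.000, vy=16.311 → t=3.325, apex=13.560, x_land=30.532, impact vy=-16.311
  bounce: vy ← 0.82·16.311 = 13.375
Arc 3: start y=0.000, vy=13.375 → t=2.727, apex=9.118, x_land=42.366, impact vy=-13.375
  bounce: vy ← 0.82·13.375 = 10.967
Arc 4: start y=0.000, vy=10.967 → t=2.236, apex=6.131, x_land=52.070, impact vy=-10.967
  bounce: vy ← 0.82·10.967 = 8.993
Arc 5: start y=0.000, vy=8.993 → t=1.833, apex=4.122, x_land=60.027, impact vy=-8.993
  bounce: vy ← 0.82·8.993 = 7.374
Arc 6: start y=0.000, vy=7.374 → t=1.503, apex=2.772, x_land=66.552, impact vy=-7.374
  bounce: vy ← 0.82·7.374 = 6.047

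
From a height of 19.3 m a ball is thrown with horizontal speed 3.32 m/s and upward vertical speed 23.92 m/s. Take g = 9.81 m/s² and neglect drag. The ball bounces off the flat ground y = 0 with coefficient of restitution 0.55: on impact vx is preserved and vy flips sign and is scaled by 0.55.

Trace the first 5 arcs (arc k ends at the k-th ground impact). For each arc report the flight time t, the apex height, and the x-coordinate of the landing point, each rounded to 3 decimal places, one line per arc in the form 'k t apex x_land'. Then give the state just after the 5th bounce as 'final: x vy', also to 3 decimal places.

1 5.582 48.462 18.531
2 3.458 14.660 30.010
3 1.902 4.435 36.324
4 1.046 1.341 39.796
5 0.575 0.406 41.706
final: 41.706 1.552

Arc 1: start y=19.300, vy=23.920 → t=5.582, apex=48.462, x_land=18.531, impact vy=-30.836
  bounce: vy ← 0.55·30.836 = 16.960
Arc 2: start y=0.000, vy=16.960 → t=3.458, apex=14.660, x_land=30.010, impact vy=-16.960
  bounce: vy ← 0.55·16.960 = 9.328
Arc 3: start y=0.000, vy=9.328 → t=1.902, apex=4.435, x_land=36.324, impact vy=-9.328
  bounce: vy ← 0.55·9.328 = 5.130
Arc 4: start y=0.000, vy=5.130 → t=1.046, apex=1.341, x_land=39.796, impact vy=-5.130
  bounce: vy ← 0.55·5.130 = 2.822
Arc 5: start y=0.000, vy=2.822 → t=0.575, apex=0.406, x_land=41.706, impact vy=-2.822
  bounce: vy ← 0.55·2.822 = 1.552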